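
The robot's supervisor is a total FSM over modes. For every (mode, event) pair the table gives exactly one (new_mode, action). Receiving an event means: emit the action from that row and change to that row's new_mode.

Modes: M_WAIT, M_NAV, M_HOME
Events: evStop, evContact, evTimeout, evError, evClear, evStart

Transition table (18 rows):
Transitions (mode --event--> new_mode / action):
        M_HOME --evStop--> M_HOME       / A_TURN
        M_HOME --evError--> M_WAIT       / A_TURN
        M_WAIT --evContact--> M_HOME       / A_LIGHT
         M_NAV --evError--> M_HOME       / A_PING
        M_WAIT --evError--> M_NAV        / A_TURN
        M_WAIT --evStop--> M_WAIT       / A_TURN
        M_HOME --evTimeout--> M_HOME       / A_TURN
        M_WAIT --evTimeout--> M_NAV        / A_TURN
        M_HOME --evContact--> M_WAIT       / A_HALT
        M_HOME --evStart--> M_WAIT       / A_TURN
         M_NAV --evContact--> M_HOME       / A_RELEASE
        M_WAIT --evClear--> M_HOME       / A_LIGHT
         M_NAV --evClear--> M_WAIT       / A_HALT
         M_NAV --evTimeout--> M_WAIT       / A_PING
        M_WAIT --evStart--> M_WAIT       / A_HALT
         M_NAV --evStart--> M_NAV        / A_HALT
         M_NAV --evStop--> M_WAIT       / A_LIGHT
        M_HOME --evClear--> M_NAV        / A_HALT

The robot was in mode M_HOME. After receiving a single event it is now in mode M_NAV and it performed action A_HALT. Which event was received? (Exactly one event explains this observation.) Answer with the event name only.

try evStop: (M_HOME, evStop) → (M_HOME, A_TURN)
try evContact: (M_HOME, evContact) → (M_WAIT, A_HALT)
try evTimeout: (M_HOME, evTimeout) → (M_HOME, A_TURN)
try evError: (M_HOME, evError) → (M_WAIT, A_TURN)
try evClear: (M_HOME, evClear) → (M_NAV, A_HALT)  ← matches
try evStart: (M_HOME, evStart) → (M_WAIT, A_TURN)

evClear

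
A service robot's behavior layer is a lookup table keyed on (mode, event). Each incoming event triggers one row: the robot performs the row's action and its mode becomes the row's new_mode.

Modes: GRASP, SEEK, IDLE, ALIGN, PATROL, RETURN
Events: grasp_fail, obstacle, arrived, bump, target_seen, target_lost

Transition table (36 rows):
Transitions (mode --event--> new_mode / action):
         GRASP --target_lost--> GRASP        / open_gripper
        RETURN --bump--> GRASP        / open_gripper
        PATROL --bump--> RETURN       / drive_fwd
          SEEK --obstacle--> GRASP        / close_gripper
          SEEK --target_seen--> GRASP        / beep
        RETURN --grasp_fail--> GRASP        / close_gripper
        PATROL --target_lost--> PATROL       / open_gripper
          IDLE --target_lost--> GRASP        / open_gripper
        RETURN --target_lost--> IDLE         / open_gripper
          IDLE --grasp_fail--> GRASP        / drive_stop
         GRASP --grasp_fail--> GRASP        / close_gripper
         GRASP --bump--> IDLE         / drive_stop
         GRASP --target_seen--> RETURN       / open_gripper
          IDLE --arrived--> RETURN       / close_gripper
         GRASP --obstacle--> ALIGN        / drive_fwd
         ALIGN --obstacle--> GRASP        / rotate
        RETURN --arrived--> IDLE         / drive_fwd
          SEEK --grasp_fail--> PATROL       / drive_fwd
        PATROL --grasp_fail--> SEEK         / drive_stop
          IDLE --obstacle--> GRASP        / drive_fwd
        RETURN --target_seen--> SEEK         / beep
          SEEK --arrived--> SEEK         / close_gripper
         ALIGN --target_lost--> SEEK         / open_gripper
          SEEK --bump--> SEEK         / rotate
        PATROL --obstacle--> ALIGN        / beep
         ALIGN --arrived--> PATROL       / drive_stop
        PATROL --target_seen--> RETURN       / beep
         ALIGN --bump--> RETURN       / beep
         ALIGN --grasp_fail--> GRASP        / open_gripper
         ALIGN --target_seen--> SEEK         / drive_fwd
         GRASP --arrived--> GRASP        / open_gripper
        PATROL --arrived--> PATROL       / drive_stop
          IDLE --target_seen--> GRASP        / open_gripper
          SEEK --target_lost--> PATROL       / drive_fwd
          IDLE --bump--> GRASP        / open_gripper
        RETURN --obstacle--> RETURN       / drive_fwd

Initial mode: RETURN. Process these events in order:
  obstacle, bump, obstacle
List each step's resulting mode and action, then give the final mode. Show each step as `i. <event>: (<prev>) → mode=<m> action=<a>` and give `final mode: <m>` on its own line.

final mode: ALIGN

1. obstacle: (RETURN) → mode=RETURN action=drive_fwd
2. bump: (RETURN) → mode=GRASP action=open_gripper
3. obstacle: (GRASP) → mode=ALIGN action=drive_fwd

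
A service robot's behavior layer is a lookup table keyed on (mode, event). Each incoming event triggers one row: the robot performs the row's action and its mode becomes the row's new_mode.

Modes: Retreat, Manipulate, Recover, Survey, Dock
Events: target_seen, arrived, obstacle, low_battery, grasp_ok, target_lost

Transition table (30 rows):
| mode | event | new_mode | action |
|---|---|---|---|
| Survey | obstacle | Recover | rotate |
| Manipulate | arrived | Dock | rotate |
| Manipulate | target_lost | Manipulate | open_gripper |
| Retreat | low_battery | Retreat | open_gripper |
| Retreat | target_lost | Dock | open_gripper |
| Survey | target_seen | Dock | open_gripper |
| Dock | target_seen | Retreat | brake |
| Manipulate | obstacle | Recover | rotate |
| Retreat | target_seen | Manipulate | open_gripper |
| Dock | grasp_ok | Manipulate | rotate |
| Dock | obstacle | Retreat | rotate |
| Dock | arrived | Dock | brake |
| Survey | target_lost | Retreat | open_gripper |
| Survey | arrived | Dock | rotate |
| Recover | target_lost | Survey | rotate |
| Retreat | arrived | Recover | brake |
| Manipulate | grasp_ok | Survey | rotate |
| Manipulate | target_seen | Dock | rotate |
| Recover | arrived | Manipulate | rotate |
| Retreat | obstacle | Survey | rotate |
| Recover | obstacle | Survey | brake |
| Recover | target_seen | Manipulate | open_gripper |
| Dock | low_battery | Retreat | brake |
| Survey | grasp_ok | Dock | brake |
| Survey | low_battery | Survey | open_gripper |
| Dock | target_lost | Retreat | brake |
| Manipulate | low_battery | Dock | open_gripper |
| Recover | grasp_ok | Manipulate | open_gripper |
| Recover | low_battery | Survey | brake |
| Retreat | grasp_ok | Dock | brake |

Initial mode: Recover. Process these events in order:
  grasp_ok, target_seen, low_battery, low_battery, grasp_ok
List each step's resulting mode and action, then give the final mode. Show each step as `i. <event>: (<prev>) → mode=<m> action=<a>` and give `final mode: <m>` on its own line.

1. grasp_ok: (Recover) → mode=Manipulate action=open_gripper
2. target_seen: (Manipulate) → mode=Dock action=rotate
3. low_battery: (Dock) → mode=Retreat action=brake
4. low_battery: (Retreat) → mode=Retreat action=open_gripper
5. grasp_ok: (Retreat) → mode=Dock action=brake

final mode: Dock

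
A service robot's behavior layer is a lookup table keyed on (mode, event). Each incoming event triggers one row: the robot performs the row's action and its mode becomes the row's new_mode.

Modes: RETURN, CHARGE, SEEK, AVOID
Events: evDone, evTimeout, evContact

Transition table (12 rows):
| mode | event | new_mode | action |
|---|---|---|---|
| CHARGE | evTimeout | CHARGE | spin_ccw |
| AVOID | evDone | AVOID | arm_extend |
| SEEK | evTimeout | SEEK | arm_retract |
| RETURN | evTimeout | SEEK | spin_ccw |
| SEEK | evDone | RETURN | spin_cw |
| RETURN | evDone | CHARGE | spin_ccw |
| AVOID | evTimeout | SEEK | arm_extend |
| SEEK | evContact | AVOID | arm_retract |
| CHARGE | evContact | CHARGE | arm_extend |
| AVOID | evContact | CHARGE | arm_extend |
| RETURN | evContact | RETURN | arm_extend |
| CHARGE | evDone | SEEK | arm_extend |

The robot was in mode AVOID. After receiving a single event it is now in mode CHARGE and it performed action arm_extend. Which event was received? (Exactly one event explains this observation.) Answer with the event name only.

try evDone: (AVOID, evDone) → (AVOID, arm_extend)
try evTimeout: (AVOID, evTimeout) → (SEEK, arm_extend)
try evContact: (AVOID, evContact) → (CHARGE, arm_extend)  ← matches

evContact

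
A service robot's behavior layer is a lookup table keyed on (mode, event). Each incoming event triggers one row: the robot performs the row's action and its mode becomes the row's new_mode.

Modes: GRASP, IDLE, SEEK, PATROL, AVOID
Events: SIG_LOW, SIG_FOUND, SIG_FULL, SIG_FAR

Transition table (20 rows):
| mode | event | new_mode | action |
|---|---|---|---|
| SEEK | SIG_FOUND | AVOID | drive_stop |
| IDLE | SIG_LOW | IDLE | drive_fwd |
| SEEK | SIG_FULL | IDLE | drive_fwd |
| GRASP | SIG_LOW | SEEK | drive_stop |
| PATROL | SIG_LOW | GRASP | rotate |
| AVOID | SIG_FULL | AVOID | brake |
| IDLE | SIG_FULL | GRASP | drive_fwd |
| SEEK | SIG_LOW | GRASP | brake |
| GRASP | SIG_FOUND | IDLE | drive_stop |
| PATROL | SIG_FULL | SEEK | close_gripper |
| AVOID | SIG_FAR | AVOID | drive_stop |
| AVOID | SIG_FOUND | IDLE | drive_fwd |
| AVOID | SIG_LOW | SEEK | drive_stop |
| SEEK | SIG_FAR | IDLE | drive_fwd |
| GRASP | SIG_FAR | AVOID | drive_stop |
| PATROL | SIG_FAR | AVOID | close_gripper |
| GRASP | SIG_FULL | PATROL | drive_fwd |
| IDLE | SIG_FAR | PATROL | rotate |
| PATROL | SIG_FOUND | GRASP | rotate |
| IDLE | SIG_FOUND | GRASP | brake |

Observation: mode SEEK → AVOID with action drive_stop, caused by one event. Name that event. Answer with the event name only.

SIG_FOUND

try SIG_LOW: (SEEK, SIG_LOW) → (GRASP, brake)
try SIG_FOUND: (SEEK, SIG_FOUND) → (AVOID, drive_stop)  ← matches
try SIG_FULL: (SEEK, SIG_FULL) → (IDLE, drive_fwd)
try SIG_FAR: (SEEK, SIG_FAR) → (IDLE, drive_fwd)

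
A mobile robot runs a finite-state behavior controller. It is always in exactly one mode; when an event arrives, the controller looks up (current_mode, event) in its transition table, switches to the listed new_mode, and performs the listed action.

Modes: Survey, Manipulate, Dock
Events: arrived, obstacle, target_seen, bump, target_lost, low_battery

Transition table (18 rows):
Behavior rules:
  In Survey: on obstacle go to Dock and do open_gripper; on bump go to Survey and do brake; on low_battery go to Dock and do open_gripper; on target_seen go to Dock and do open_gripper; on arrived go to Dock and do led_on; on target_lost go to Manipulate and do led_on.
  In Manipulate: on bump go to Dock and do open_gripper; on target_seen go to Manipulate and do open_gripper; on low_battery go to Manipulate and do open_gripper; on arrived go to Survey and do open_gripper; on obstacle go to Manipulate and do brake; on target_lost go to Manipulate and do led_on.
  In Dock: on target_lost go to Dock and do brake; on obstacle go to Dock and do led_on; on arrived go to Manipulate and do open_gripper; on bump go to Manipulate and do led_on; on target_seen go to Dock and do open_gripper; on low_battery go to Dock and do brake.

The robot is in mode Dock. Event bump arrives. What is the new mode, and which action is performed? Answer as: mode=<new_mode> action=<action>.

current mode = Dock; filter table to that mode:
  (Dock, target_lost) → (Dock, brake)
  (Dock, obstacle) → (Dock, led_on)
  (Dock, arrived) → (Manipulate, open_gripper)
  (Dock, bump) → (Manipulate, led_on)  ← event matches
  (Dock, target_seen) → (Dock, open_gripper)
  (Dock, low_battery) → (Dock, brake)
event = bump selects (Manipulate, led_on)

mode=Manipulate action=led_on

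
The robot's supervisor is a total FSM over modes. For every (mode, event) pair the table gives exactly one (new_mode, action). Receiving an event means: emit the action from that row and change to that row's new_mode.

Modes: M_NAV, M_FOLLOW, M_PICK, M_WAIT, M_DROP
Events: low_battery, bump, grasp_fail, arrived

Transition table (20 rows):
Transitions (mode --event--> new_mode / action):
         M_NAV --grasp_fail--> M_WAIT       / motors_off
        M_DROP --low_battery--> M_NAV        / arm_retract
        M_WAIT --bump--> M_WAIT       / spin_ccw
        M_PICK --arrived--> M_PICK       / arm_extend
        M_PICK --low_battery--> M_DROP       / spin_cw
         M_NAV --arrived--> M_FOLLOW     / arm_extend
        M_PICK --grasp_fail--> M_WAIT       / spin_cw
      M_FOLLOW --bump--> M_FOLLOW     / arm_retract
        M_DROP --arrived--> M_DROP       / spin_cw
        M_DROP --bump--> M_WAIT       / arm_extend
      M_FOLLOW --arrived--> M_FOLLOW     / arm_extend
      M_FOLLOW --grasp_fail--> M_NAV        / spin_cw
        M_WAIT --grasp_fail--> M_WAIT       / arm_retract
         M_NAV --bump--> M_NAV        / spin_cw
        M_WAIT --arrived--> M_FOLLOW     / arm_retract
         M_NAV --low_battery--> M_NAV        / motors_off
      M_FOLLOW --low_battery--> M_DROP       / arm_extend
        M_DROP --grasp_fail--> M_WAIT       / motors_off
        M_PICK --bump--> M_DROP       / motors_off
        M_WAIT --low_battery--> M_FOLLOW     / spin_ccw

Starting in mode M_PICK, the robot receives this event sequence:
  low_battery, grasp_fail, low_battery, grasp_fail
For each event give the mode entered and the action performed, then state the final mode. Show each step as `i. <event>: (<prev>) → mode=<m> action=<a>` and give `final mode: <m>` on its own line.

final mode: M_NAV

1. low_battery: (M_PICK) → mode=M_DROP action=spin_cw
2. grasp_fail: (M_DROP) → mode=M_WAIT action=motors_off
3. low_battery: (M_WAIT) → mode=M_FOLLOW action=spin_ccw
4. grasp_fail: (M_FOLLOW) → mode=M_NAV action=spin_cw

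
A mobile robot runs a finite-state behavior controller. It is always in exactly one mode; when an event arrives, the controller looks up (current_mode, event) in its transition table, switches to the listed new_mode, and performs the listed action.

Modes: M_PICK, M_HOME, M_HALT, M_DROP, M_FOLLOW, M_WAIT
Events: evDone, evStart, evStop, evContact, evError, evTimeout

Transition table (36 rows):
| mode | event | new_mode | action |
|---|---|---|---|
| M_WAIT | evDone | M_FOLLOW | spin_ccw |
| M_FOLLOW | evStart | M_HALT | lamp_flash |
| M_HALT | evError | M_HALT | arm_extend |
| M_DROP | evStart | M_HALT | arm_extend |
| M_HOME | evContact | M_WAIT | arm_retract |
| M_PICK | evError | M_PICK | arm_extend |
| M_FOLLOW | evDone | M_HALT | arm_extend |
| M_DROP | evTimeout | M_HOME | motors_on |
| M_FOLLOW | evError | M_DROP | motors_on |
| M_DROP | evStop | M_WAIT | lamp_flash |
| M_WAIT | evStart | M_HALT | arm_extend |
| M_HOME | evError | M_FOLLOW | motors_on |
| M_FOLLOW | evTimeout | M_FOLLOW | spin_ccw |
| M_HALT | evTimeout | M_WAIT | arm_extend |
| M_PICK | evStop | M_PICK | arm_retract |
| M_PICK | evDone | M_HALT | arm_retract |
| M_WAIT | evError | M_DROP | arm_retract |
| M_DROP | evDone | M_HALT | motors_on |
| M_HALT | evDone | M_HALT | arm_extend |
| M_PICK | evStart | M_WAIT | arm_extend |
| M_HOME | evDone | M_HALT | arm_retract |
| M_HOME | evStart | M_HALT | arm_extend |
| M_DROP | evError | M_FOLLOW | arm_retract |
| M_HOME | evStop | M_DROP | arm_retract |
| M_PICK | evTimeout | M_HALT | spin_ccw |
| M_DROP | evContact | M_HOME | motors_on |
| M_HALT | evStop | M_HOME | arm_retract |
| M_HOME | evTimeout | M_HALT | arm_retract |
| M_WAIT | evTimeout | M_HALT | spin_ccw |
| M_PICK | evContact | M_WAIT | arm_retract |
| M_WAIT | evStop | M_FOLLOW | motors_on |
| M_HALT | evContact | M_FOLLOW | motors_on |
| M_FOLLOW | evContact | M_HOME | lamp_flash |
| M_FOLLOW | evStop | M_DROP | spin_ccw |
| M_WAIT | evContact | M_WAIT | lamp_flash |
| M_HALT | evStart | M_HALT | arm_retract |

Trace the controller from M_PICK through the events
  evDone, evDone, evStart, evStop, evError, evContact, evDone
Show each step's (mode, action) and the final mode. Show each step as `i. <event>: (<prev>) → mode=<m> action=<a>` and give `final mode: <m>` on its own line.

final mode: M_HALT

1. evDone: (M_PICK) → mode=M_HALT action=arm_retract
2. evDone: (M_HALT) → mode=M_HALT action=arm_extend
3. evStart: (M_HALT) → mode=M_HALT action=arm_retract
4. evStop: (M_HALT) → mode=M_HOME action=arm_retract
5. evError: (M_HOME) → mode=M_FOLLOW action=motors_on
6. evContact: (M_FOLLOW) → mode=M_HOME action=lamp_flash
7. evDone: (M_HOME) → mode=M_HALT action=arm_retract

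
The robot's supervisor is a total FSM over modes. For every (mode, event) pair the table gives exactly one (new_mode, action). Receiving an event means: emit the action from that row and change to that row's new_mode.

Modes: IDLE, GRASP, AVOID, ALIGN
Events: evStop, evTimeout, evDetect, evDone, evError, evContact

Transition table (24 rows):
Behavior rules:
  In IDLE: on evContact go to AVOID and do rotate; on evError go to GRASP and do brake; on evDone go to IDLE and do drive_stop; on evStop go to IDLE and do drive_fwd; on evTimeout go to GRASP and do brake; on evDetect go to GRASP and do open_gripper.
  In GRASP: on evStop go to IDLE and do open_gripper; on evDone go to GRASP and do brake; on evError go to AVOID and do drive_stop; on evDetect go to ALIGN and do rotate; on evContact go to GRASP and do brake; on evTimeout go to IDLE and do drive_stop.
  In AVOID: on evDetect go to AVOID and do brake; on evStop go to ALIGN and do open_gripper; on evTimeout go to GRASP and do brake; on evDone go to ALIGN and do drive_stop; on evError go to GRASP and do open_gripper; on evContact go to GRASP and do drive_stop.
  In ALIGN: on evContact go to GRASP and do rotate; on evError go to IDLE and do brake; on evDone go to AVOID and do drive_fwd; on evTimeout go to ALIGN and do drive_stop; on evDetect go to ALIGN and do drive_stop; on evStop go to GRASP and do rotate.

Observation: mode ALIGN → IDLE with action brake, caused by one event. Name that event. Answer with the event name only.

evError

try evStop: (ALIGN, evStop) → (GRASP, rotate)
try evTimeout: (ALIGN, evTimeout) → (ALIGN, drive_stop)
try evDetect: (ALIGN, evDetect) → (ALIGN, drive_stop)
try evDone: (ALIGN, evDone) → (AVOID, drive_fwd)
try evError: (ALIGN, evError) → (IDLE, brake)  ← matches
try evContact: (ALIGN, evContact) → (GRASP, rotate)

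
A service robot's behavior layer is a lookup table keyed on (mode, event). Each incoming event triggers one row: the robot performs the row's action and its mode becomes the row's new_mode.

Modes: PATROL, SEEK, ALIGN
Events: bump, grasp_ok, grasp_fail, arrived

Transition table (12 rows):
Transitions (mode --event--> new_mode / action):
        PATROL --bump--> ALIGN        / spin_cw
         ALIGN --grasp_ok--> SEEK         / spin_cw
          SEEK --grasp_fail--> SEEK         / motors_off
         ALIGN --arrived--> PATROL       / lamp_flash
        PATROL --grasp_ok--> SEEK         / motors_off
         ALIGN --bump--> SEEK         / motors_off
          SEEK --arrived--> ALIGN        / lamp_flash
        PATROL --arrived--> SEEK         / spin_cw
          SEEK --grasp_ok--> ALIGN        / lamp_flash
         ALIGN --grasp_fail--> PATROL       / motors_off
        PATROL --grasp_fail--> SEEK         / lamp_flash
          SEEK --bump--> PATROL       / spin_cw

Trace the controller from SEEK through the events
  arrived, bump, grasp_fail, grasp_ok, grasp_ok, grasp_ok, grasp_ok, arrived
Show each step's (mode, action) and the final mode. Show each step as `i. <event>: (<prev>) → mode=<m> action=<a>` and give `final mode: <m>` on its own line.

final mode: ALIGN

1. arrived: (SEEK) → mode=ALIGN action=lamp_flash
2. bump: (ALIGN) → mode=SEEK action=motors_off
3. grasp_fail: (SEEK) → mode=SEEK action=motors_off
4. grasp_ok: (SEEK) → mode=ALIGN action=lamp_flash
5. grasp_ok: (ALIGN) → mode=SEEK action=spin_cw
6. grasp_ok: (SEEK) → mode=ALIGN action=lamp_flash
7. grasp_ok: (ALIGN) → mode=SEEK action=spin_cw
8. arrived: (SEEK) → mode=ALIGN action=lamp_flash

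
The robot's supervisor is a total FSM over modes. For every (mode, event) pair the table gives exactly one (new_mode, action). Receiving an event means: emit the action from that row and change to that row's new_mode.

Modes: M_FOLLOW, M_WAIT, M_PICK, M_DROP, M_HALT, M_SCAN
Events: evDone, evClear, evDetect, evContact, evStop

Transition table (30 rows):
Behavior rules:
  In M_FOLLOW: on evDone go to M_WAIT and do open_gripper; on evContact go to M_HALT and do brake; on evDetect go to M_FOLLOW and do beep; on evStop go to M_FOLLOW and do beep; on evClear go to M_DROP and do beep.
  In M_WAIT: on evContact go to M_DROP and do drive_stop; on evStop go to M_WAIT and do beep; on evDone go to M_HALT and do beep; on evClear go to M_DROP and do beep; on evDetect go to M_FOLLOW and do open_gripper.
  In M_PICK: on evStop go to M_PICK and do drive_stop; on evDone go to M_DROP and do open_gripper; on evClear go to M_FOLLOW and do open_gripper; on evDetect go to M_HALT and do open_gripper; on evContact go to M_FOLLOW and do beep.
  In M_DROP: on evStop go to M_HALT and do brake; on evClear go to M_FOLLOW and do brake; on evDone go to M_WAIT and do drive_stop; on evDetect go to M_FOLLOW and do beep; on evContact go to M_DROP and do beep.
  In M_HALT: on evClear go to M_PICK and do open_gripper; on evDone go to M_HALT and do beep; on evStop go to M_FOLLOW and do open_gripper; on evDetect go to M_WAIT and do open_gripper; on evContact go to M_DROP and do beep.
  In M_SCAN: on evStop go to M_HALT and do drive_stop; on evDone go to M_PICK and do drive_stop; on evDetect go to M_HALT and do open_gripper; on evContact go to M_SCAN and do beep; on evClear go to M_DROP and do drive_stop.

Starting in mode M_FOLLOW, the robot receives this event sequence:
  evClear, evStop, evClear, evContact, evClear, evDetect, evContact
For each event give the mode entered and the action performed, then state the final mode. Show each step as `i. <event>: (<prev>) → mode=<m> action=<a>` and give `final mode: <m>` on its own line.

1. evClear: (M_FOLLOW) → mode=M_DROP action=beep
2. evStop: (M_DROP) → mode=M_HALT action=brake
3. evClear: (M_HALT) → mode=M_PICK action=open_gripper
4. evContact: (M_PICK) → mode=M_FOLLOW action=beep
5. evClear: (M_FOLLOW) → mode=M_DROP action=beep
6. evDetect: (M_DROP) → mode=M_FOLLOW action=beep
7. evContact: (M_FOLLOW) → mode=M_HALT action=brake

final mode: M_HALT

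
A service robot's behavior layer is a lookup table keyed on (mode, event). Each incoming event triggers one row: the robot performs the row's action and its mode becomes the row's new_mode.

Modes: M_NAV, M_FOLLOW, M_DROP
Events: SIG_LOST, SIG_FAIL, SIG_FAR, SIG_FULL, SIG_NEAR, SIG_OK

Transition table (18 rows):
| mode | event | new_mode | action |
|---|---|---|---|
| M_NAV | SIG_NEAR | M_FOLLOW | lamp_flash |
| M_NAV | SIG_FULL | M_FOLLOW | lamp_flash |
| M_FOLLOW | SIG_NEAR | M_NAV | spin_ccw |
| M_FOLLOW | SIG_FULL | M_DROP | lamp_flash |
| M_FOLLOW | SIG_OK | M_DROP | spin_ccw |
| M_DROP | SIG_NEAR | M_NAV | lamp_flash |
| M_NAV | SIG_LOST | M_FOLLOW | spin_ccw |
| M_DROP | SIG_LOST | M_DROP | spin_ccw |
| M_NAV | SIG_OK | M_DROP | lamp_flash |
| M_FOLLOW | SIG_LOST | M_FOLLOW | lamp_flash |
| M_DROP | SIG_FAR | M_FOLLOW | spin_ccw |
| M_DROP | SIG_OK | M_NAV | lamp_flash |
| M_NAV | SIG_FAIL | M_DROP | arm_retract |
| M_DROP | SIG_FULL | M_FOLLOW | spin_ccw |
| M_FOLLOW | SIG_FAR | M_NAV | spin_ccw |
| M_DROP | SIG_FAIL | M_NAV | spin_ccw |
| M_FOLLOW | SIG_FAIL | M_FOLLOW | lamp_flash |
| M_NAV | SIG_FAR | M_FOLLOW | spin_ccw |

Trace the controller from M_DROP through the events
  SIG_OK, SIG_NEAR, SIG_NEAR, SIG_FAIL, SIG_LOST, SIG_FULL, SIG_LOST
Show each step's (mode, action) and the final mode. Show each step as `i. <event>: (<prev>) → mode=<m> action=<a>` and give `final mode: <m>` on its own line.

1. SIG_OK: (M_DROP) → mode=M_NAV action=lamp_flash
2. SIG_NEAR: (M_NAV) → mode=M_FOLLOW action=lamp_flash
3. SIG_NEAR: (M_FOLLOW) → mode=M_NAV action=spin_ccw
4. SIG_FAIL: (M_NAV) → mode=M_DROP action=arm_retract
5. SIG_LOST: (M_DROP) → mode=M_DROP action=spin_ccw
6. SIG_FULL: (M_DROP) → mode=M_FOLLOW action=spin_ccw
7. SIG_LOST: (M_FOLLOW) → mode=M_FOLLOW action=lamp_flash

final mode: M_FOLLOW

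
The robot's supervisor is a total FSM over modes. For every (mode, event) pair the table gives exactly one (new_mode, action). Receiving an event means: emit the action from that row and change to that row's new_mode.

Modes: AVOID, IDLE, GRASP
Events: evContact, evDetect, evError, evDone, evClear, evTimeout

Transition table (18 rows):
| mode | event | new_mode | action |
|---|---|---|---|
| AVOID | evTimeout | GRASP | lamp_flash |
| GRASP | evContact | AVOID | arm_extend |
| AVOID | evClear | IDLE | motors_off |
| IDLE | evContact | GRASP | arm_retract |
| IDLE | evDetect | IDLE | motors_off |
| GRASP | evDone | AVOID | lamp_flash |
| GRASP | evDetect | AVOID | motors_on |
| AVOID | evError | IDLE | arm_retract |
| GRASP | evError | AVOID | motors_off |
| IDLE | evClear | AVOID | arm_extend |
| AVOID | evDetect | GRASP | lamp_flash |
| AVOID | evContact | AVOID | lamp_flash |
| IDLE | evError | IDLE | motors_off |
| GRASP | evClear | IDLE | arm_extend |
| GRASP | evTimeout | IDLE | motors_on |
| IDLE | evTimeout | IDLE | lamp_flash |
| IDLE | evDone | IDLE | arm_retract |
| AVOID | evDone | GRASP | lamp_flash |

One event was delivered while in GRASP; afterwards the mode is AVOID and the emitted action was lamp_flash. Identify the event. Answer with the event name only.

evDone

try evContact: (GRASP, evContact) → (AVOID, arm_extend)
try evDetect: (GRASP, evDetect) → (AVOID, motors_on)
try evError: (GRASP, evError) → (AVOID, motors_off)
try evDone: (GRASP, evDone) → (AVOID, lamp_flash)  ← matches
try evClear: (GRASP, evClear) → (IDLE, arm_extend)
try evTimeout: (GRASP, evTimeout) → (IDLE, motors_on)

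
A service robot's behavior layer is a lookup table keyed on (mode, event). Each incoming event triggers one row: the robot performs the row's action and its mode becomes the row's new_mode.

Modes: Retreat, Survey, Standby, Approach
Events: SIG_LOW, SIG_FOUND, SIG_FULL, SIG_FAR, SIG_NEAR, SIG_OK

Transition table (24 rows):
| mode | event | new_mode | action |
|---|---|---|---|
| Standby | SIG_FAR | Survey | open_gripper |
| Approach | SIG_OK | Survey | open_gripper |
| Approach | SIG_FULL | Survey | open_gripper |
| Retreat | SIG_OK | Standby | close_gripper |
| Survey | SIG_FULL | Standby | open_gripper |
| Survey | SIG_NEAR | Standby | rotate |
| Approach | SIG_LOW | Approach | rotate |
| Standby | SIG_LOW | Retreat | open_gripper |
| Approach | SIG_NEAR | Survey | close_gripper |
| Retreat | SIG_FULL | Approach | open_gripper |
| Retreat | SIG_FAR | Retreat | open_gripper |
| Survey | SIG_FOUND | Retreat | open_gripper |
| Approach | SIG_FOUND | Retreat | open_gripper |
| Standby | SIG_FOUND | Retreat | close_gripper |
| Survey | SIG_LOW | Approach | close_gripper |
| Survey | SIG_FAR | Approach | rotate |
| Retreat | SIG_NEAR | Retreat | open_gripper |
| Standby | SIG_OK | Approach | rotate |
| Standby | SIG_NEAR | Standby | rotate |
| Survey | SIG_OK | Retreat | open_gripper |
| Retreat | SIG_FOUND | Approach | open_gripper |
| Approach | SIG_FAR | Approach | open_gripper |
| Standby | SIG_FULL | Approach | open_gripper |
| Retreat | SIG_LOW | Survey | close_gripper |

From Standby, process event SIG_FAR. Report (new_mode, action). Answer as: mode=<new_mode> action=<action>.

current mode = Standby; filter table to that mode:
  (Standby, SIG_FAR) → (Survey, open_gripper)  ← event matches
  (Standby, SIG_LOW) → (Retreat, open_gripper)
  (Standby, SIG_FOUND) → (Retreat, close_gripper)
  (Standby, SIG_OK) → (Approach, rotate)
  (Standby, SIG_NEAR) → (Standby, rotate)
  (Standby, SIG_FULL) → (Approach, open_gripper)
event = SIG_FAR selects (Survey, open_gripper)

mode=Survey action=open_gripper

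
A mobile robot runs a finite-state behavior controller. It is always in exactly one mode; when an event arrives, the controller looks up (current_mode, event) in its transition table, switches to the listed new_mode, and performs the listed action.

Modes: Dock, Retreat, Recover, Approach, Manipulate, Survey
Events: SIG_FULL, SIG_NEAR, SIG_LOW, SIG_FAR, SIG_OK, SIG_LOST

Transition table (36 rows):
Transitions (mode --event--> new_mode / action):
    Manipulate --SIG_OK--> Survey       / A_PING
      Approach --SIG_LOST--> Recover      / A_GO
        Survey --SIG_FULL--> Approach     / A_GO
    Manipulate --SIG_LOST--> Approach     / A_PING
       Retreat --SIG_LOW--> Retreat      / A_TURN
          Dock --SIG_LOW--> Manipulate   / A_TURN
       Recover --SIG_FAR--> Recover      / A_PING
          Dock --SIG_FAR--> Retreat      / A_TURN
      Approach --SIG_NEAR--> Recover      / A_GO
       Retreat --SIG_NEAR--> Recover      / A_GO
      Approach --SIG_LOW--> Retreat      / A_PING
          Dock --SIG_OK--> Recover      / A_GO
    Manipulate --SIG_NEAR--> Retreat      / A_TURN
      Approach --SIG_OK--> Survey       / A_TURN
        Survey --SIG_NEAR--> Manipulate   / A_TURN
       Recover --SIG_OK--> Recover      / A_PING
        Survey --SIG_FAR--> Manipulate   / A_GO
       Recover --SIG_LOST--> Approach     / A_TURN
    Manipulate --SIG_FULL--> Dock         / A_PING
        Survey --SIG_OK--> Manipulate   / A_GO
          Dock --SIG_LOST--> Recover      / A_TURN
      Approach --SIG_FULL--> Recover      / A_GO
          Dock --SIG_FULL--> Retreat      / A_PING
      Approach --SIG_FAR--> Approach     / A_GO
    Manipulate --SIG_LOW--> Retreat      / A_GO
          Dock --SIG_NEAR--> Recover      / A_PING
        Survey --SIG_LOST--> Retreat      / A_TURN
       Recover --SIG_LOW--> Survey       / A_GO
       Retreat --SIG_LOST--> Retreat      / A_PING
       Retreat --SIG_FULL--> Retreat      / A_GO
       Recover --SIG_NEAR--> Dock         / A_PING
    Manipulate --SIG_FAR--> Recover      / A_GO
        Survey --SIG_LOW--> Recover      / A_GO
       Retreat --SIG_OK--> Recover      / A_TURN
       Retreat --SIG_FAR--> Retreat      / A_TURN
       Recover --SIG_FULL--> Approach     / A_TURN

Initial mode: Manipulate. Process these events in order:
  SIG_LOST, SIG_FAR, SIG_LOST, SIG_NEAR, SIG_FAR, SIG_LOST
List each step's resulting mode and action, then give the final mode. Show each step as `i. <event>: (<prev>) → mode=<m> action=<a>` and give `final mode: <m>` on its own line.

final mode: Retreat

1. SIG_LOST: (Manipulate) → mode=Approach action=A_PING
2. SIG_FAR: (Approach) → mode=Approach action=A_GO
3. SIG_LOST: (Approach) → mode=Recover action=A_GO
4. SIG_NEAR: (Recover) → mode=Dock action=A_PING
5. SIG_FAR: (Dock) → mode=Retreat action=A_TURN
6. SIG_LOST: (Retreat) → mode=Retreat action=A_PING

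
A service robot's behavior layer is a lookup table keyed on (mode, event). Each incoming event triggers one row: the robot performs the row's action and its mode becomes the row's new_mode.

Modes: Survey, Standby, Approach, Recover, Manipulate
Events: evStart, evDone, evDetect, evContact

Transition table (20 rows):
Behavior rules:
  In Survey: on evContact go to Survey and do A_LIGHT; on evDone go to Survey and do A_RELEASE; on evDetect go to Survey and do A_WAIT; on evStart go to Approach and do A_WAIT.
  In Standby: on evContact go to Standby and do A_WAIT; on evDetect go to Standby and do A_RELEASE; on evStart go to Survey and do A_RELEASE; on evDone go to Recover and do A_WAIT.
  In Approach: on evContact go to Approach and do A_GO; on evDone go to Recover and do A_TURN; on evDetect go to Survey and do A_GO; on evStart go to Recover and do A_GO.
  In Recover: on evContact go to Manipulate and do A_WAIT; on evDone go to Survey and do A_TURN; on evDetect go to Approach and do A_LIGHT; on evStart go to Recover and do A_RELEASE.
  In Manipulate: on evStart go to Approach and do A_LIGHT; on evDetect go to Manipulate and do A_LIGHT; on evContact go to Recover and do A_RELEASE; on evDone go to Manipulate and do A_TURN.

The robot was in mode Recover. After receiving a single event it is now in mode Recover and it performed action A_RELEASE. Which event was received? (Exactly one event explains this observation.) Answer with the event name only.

try evStart: (Recover, evStart) → (Recover, A_RELEASE)  ← matches
try evDone: (Recover, evDone) → (Survey, A_TURN)
try evDetect: (Recover, evDetect) → (Approach, A_LIGHT)
try evContact: (Recover, evContact) → (Manipulate, A_WAIT)

evStart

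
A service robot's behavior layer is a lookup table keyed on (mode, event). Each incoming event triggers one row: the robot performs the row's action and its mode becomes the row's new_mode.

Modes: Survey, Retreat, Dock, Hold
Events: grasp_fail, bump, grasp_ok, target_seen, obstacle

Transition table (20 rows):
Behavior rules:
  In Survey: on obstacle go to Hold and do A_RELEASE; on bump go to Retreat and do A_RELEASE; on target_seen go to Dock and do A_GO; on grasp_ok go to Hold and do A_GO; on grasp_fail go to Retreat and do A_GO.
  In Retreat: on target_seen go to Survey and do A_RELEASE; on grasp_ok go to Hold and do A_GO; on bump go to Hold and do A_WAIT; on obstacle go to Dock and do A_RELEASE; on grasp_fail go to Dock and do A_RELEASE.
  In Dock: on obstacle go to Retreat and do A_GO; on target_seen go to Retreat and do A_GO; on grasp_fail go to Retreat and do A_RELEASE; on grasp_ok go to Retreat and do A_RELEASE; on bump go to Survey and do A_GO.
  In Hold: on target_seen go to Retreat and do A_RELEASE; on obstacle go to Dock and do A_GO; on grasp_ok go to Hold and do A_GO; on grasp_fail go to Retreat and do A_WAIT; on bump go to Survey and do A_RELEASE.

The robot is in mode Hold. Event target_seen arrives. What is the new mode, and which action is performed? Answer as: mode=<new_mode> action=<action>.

mode=Retreat action=A_RELEASE

current mode = Hold; filter table to that mode:
  (Hold, target_seen) → (Retreat, A_RELEASE)  ← event matches
  (Hold, obstacle) → (Dock, A_GO)
  (Hold, grasp_ok) → (Hold, A_GO)
  (Hold, grasp_fail) → (Retreat, A_WAIT)
  (Hold, bump) → (Survey, A_RELEASE)
event = target_seen selects (Retreat, A_RELEASE)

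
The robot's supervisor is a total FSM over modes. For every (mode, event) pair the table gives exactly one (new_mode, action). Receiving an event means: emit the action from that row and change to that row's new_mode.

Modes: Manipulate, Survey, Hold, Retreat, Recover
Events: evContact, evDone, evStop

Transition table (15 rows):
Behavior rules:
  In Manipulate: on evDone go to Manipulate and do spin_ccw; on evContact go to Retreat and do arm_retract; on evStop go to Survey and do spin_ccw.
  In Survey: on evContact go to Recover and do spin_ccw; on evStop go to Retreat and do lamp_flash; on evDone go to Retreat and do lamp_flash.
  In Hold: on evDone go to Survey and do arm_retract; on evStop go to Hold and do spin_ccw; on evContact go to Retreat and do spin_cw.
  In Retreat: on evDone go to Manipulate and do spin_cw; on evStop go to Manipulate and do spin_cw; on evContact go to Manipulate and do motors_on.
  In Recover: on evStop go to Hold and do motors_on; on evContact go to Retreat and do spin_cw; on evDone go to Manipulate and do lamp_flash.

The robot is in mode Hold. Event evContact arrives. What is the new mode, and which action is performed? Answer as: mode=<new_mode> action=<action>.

mode=Retreat action=spin_cw

current mode = Hold; filter table to that mode:
  (Hold, evDone) → (Survey, arm_retract)
  (Hold, evStop) → (Hold, spin_ccw)
  (Hold, evContact) → (Retreat, spin_cw)  ← event matches
event = evContact selects (Retreat, spin_cw)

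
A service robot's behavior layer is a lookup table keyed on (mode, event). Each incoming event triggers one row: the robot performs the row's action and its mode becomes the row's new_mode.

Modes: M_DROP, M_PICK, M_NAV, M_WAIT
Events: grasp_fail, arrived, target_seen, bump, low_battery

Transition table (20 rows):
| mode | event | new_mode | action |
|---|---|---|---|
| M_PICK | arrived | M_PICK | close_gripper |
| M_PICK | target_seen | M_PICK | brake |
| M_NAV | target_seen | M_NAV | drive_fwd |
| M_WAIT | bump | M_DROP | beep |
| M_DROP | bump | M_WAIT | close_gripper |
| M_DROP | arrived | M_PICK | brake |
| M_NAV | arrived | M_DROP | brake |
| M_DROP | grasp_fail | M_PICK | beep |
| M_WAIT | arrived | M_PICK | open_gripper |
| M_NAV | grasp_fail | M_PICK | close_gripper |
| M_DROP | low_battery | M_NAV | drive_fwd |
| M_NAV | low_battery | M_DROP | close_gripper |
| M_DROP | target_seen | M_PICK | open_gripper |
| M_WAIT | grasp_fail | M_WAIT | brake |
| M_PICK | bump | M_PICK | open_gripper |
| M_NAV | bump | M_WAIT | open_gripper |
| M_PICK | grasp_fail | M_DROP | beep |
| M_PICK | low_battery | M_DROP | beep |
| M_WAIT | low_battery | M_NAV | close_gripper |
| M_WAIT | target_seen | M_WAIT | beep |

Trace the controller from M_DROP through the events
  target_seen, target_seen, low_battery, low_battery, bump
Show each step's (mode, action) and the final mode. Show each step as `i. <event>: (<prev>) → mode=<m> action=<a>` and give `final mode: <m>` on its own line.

1. target_seen: (M_DROP) → mode=M_PICK action=open_gripper
2. target_seen: (M_PICK) → mode=M_PICK action=brake
3. low_battery: (M_PICK) → mode=M_DROP action=beep
4. low_battery: (M_DROP) → mode=M_NAV action=drive_fwd
5. bump: (M_NAV) → mode=M_WAIT action=open_gripper

final mode: M_WAIT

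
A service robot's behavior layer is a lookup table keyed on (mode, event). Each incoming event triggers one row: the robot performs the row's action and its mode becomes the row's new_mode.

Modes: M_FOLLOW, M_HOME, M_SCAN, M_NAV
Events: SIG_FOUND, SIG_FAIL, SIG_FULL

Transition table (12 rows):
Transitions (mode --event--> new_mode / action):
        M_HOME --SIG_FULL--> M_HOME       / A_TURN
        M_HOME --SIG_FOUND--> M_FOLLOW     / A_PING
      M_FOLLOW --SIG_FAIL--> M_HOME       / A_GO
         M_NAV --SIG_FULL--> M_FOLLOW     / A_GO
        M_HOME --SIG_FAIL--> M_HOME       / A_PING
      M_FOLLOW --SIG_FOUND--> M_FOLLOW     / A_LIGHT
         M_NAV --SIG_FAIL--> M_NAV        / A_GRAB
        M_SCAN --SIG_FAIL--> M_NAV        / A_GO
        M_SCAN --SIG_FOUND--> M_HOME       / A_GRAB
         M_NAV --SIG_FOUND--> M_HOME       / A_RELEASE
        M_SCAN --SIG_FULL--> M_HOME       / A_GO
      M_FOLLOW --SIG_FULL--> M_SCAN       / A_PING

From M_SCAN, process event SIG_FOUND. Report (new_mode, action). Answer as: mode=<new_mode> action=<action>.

current mode = M_SCAN; filter table to that mode:
  (M_SCAN, SIG_FAIL) → (M_NAV, A_GO)
  (M_SCAN, SIG_FOUND) → (M_HOME, A_GRAB)  ← event matches
  (M_SCAN, SIG_FULL) → (M_HOME, A_GO)
event = SIG_FOUND selects (M_HOME, A_GRAB)

mode=M_HOME action=A_GRAB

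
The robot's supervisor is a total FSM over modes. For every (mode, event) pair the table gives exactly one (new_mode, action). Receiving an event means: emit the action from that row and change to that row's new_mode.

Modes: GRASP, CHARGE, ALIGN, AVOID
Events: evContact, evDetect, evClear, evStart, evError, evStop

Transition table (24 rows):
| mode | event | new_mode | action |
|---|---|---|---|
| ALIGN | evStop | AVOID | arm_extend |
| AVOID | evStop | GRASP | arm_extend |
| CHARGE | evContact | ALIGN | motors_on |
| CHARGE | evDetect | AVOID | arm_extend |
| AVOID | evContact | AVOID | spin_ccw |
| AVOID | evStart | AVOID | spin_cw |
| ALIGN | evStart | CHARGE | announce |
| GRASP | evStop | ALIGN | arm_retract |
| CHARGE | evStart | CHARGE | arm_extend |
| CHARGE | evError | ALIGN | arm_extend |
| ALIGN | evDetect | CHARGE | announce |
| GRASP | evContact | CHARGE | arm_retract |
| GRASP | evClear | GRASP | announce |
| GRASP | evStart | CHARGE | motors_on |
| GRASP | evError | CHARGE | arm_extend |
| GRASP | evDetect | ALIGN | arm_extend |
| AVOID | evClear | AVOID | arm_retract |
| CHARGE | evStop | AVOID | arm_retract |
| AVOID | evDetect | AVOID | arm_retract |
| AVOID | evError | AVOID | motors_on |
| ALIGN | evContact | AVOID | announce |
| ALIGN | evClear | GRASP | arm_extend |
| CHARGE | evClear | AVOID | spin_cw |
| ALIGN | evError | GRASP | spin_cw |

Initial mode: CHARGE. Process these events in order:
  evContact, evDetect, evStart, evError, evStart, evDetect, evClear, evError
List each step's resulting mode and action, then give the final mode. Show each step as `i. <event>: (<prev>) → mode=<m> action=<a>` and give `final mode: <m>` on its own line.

final mode: AVOID

1. evContact: (CHARGE) → mode=ALIGN action=motors_on
2. evDetect: (ALIGN) → mode=CHARGE action=announce
3. evStart: (CHARGE) → mode=CHARGE action=arm_extend
4. evError: (CHARGE) → mode=ALIGN action=arm_extend
5. evStart: (ALIGN) → mode=CHARGE action=announce
6. evDetect: (CHARGE) → mode=AVOID action=arm_extend
7. evClear: (AVOID) → mode=AVOID action=arm_retract
8. evError: (AVOID) → mode=AVOID action=motors_on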